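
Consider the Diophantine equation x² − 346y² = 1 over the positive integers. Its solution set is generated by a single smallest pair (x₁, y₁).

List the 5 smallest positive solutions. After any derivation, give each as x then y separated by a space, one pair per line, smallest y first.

√346 → a₀=18, period (1,1,1,1,36); ℓ=5 odd so k=9
a_0=18:  p_0=18·1+0=18,  q_0=18·0+1=1
a_1=1:  p_1=1·18+1=19,  q_1=1·1+0=1
a_2=1:  p_2=1·19+18=37,  q_2=1·1+1=2
a_3=1:  p_3=1·37+19=56,  q_3=1·2+1=3
a_4=1:  p_4=1·56+37=93,  q_4=1·3+2=5
a_5=36:  p_5=36·93+56=3404,  q_5=36·5+3=183
a_6=1:  p_6=1·3404+93=3497,  q_6=1·183+5=188
a_7=1:  p_7=1·3497+3404=6901,  q_7=1·188+183=371
a_8=1:  p_8=1·6901+3497=10398,  q_8=1·371+188=559
a_9=1:  p_9=1·10398+6901=17299,  q_9=1·559+371=930
fundamental: x₁=17299, y₁=930  (since 299255401 − 346·864900 = 1)
k=2:  x_2 = 17299·17299+346·930·930 = 598510801,  y_2 = 17299·930+930·17299 = 32176140
k=3:  x_3 = 17299·598510801+346·930·32176140 = 20707276675699,  y_3 = 17299·32176140+930·598510801 = 1113230090790
k=4:  x_4 = 17299·20707276675699+346·930·1113230090790 = 716430357827323201,  y_4 = 17299·1113230090790+930·20707276675699 = 38515534648976280
k=5:  x_5 = 17299·716430357827323201+346·930·38515534648976280 = 24787057499402451432499,  y_5 = 17299·38515534648976280+930·716430357827323201 = 1332560466672051244650

17299 930
598510801 32176140
20707276675699 1113230090790
716430357827323201 38515534648976280
24787057499402451432499 1332560466672051244650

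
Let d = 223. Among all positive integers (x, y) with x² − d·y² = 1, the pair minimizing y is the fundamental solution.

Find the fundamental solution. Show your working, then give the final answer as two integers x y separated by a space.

224 15

√223 → a₀=14, period (1,13,1,28); ℓ=4 even so k=3
step 0: (14, 1)  from 14·(1,0) + (0,1)
…
step 2: (209, 14)  from 13·(15,1) + (14,1)
step 3: (224, 15)  from 1·(209,14) + (15,1)
fundamental: x₁=224, y₁=15  (since 50176 − 223·225 = 1)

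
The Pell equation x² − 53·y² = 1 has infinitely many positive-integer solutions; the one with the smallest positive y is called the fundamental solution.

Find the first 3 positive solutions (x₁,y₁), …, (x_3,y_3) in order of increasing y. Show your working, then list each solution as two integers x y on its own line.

66249 9100
8777860001 1205731800
1163048894346249 159757052027300

d=53: √d = [7; 3,1,1,3,14] (ℓ=5, odd), read p_9/q_9
a_0=7:  p_0=7·1+0=7,  q_0=7·0+1=1
a_1=3:  p_1=3·7+1=22,  q_1=3·1+0=3
…
a_3=1:  p_3=1·29+22=51,  q_3=1·4+3=7
a_4=3:  p_4=3·51+29=182,  q_4=3·7+4=25
a_5=14:  p_5=14·182+51=2599,  q_5=14·25+7=357
a_6=3:  p_6=3·2599+182=7979,  q_6=3·357+25=1096
a_7=1:  p_7=1·7979+2599=10578,  q_7=1·1096+357=1453
a_8=1:  p_8=1·10578+7979=18557,  q_8=1·1453+1096=2549
a_9=3:  p_9=3·18557+10578=66249,  q_9=3·2549+1453=9100
(x₁, y₁) = (66249, 9100);  66249² − 53·9100² = 1 ✓
(x_2, y_2) = (66249·66249 + 53·9100·9100, 66249·9100 + 9100·66249) = (8777860001, 1205731800)
(x_3, y_3) = (66249·8777860001 + 53·9100·1205731800, 66249·1205731800 + 9100·8777860001) = (1163048894346249, 159757052027300)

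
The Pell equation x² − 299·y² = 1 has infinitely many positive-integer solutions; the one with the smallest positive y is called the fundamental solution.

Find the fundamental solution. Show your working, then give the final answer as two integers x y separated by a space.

[17; 3,2,3,34] for √299; ℓ=4 ⇒ convergent index 3
k=0  a_k=17  p_k/q_k = 17/1
…
k=2  a_k=2  p_k/q_k = 121/7
k=3  a_k=3  p_k/q_k = 415/24
→ (415, 24).  Check: 415²=172225, 299·24²=172224, difference 1.

415 24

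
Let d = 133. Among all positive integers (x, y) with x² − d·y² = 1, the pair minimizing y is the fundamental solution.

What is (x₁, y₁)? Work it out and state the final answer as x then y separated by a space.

2588599 224460

d=133: √d = [11; 1,1,7,5,1,…,1,1,22] (ℓ=16, even), read p_15/q_15
k=0  a_k=11  p_k/q_k = 11/1
…
k=2  a_k=1  p_k/q_k = 23/2
k=3  a_k=7  p_k/q_k = 173/15
k=4  a_k=5  p_k/q_k = 888/77
k=5  a_k=1  p_k/q_k = 1061/92
k=6  a_k=1  p_k/q_k = 1949/169
k=7  a_k=1  p_k/q_k = 3010/261
k=8  a_k=2  p_k/q_k = 7969/691
…
k=11  a_k=1  p_k/q_k = 29927/2595
k=12  a_k=5  p_k/q_k = 168583/14618
k=13  a_k=7  p_k/q_k = 1210008/104921
k=14  a_k=1  p_k/q_k = 1378591/119539
k=15  a_k=1  p_k/q_k = 2588599/224460
→ (2588599, 224460).  Check: 2588599²=6700844782801, 133·224460²=6700844782800, difference 1.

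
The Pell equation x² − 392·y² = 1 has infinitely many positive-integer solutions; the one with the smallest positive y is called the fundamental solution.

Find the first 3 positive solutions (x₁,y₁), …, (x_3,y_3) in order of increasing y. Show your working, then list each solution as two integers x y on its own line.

√392 → a₀=19, period (1,3,1,38); ℓ=4 even so k=3
a_0=19:  p_0=19·1+0=19,  q_0=19·0+1=1
…
a_2=3:  p_2=3·20+19=79,  q_2=3·1+1=4
a_3=1:  p_3=1·79+20=99,  q_3=1·4+1=5
fundamental: x₁=99, y₁=5  (since 9801 − 392·25 = 1)
(99+5√392)^2 = 19601 + 990√392
(99+5√392)^3 = 3880899 + 196015√392

99 5
19601 990
3880899 196015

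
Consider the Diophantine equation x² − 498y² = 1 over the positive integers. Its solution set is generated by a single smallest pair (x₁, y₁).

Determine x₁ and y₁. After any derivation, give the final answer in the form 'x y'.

d=498: √d = [22; 3,6,22,6,3,44] (ℓ=6, even), read p_5/q_5
a_0=22:  p_0=22·1+0=22,  q_0=22·0+1=1
…
a_2=6:  p_2=6·67+22=424,  q_2=6·3+1=19
…
a_4=6:  p_4=6·9395+424=56794,  q_4=6·421+19=2545
a_5=3:  p_5=3·56794+9395=179777,  q_5=3·2545+421=8056
→ (179777, 8056).  Check: 179777²=32319769729, 498·8056²=32319769728, difference 1.

179777 8056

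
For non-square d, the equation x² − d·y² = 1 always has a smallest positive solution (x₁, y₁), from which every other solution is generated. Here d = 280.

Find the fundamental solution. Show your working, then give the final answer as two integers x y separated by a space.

251 15

√280 → a₀=16, period (1,2,1,2,1,32); ℓ=6 even so k=5
i=0: a=16 ⇒ p=16, q=1
i=1: a=1 ⇒ p=17, q=1
i=2: a=2 ⇒ p=50, q=3
i=3: a=1 ⇒ p=67, q=4
i=4: a=2 ⇒ p=184, q=11
i=5: a=1 ⇒ p=251, q=15
→ (251, 15).  Check: 251²=63001, 280·15²=63000, difference 1.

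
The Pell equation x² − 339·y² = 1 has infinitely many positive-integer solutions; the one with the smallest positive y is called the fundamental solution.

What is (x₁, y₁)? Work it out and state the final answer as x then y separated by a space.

√339 → a₀=18, period (2,2,2,1,17,1,2,2,2,36); ℓ=10 even so k=9
a_0=18:  p_0=18·1+0=18,  q_0=18·0+1=1
…
a_2=2:  p_2=2·37+18=92,  q_2=2·2+1=5
…
a_5=17:  p_5=17·313+221=5542,  q_5=17·17+12=301
…
a_7=2:  p_7=2·5855+5542=17252,  q_7=2·318+301=937
a_8=2:  p_8=2·17252+5855=40359,  q_8=2·937+318=2192
a_9=2:  p_9=2·40359+17252=97970,  q_9=2·2192+937=5321
→ (97970, 5321).  Check: 97970²=9598120900, 339·5321²=9598120899, difference 1.

97970 5321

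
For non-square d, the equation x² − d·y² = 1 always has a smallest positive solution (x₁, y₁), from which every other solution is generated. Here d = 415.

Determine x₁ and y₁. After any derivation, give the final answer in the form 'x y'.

18412804 903849

[20; 2,1,2,4,6,…,1,2,40] for √415; ℓ=16 ⇒ convergent index 15
i=0: a=20 ⇒ p=20, q=1
i=1: a=2 ⇒ p=41, q=2
…
i=4: a=4 ⇒ p=713, q=35
i=5: a=6 ⇒ p=4441, q=218
…
i=7: a=1 ⇒ p=9595, q=471
…
i=9: a=1 ⇒ p=43534, q=2137
…
i=11: a=6 ⇒ p=508372, q=24955
…
i=14: a=1 ⇒ p=6841255, q=335824
i=15: a=2 ⇒ p=18412804, q=903849
→ (18412804, 903849).  Check: 18412804²=339031351142416, 415·903849²=339031351142415, difference 1.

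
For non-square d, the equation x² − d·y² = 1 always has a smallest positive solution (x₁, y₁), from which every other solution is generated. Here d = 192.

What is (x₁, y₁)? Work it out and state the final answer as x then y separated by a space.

√192 = [13; 1,5,1,26, …], period ℓ=4 (even) → k=3
i=0: a=13 ⇒ p=13, q=1
i=1: a=1 ⇒ p=14, q=1
i=2: a=5 ⇒ p=83, q=6
i=3: a=1 ⇒ p=97, q=7
(x₁, y₁) = (97, 7);  97² − 192·7² = 1 ✓

97 7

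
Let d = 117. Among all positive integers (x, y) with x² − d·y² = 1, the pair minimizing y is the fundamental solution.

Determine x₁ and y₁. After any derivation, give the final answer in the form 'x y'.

649 60

√117 = [10; 1,4,2,4,1,20, …], period ℓ=6 (even) → k=5
i=0: a=10 ⇒ p=10, q=1
…
i=2: a=4 ⇒ p=54, q=5
i=3: a=2 ⇒ p=119, q=11
i=4: a=4 ⇒ p=530, q=49
i=5: a=1 ⇒ p=649, q=60
→ (649, 60).  Check: 649²=421201, 117·60²=421200, difference 1.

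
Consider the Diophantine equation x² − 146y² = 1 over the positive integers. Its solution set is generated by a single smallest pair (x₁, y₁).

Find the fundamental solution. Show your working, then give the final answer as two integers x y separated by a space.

145 12

d=146: √d = [12; 12,24] (ℓ=2, even), read p_1/q_1
k=0  a_k=12  p_k/q_k = 12/1
k=1  a_k=12  p_k/q_k = 145/12
→ (145, 12).  Check: 145²=21025, 146·12²=21024, difference 1.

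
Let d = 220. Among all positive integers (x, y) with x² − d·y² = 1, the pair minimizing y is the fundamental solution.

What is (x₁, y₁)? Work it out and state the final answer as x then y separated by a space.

89 6

[14; 1,4,1,28] for √220; ℓ=4 ⇒ convergent index 3
step 0: (14, 1)  from 14·(1,0) + (0,1)
…
step 2: (74, 5)  from 4·(15,1) + (14,1)
step 3: (89, 6)  from 1·(74,5) + (15,1)
fundamental: x₁=89, y₁=6  (since 7921 − 220·36 = 1)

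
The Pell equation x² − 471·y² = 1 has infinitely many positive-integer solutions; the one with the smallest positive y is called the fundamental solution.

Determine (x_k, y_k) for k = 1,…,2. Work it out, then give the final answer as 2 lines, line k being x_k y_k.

d=471: √d = [21; 1,2,2,1,3,…,2,1,42] (ℓ=14, even), read p_13/q_13
a_0=21:  p_0=21·1+0=21,  q_0=21·0+1=1
…
a_2=2:  p_2=2·22+21=65,  q_2=2·1+1=3
a_3=2:  p_3=2·65+22=152,  q_3=2·3+1=7
a_4=1:  p_4=1·152+65=217,  q_4=1·7+3=10
…
a_6=4:  p_6=4·803+217=3429,  q_6=4·37+10=158
a_7=14:  p_7=14·3429+803=48809,  q_7=14·158+37=2249
…
a_9=3:  p_9=3·198665+48809=644804,  q_9=3·9154+2249=29711
…
a_12=2:  p_12=2·2331742+843469=5506953,  q_12=2·107441+38865=253747
a_13=1:  p_13=1·5506953+2331742=7838695,  q_13=1·253747+107441=361188
fundamental: x₁=7838695, y₁=361188  (since 61445139303025 − 471·130456771344 = 1)
(x_2, y_2) = (7838695·7838695 + 471·361188·361188, 7838695·361188 + 361188·7838695) = (122890278606049, 5662485139320)

7838695 361188
122890278606049 5662485139320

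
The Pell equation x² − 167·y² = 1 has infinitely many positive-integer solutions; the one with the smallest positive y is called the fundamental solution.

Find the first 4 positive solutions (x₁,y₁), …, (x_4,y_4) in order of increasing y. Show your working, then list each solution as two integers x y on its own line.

168 13
56447 4368
18966024 1467635
6372527617 493120992

√167 = [12; 1,11,1,24, …], period ℓ=4 (even) → k=3
k=0  a_k=12  p_k/q_k = 12/1
k=1  a_k=1  p_k/q_k = 13/1
k=2  a_k=11  p_k/q_k = 155/12
k=3  a_k=1  p_k/q_k = 168/13
→ (168, 13).  Check: 168²=28224, 167·13²=28223, difference 1.
k=2:  x_2 = 168·168+167·13·13 = 56447,  y_2 = 168·13+13·168 = 4368
k=3:  x_3 = 168·56447+167·13·4368 = 18966024,  y_3 = 168·4368+13·56447 = 1467635
k=4:  x_4 = 168·18966024+167·13·1467635 = 6372527617,  y_4 = 168·1467635+13·18966024 = 493120992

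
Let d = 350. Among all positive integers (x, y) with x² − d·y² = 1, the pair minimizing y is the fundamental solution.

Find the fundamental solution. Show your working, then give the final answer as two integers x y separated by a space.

449 24

[18; 1,2,2,2,1,36] for √350; ℓ=6 ⇒ convergent index 5
a_0=18:  p_0=18·1+0=18,  q_0=18·0+1=1
…
a_2=2:  p_2=2·19+18=56,  q_2=2·1+1=3
a_3=2:  p_3=2·56+19=131,  q_3=2·3+1=7
a_4=2:  p_4=2·131+56=318,  q_4=2·7+3=17
a_5=1:  p_5=1·318+131=449,  q_5=1·17+7=24
(x₁, y₁) = (449, 24);  449² − 350·24² = 1 ✓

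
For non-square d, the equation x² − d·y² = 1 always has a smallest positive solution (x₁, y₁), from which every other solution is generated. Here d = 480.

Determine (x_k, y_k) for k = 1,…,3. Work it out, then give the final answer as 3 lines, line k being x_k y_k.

√480 → a₀=21, period (1,9,1,42); ℓ=4 even so k=3
a_0=21:  p_0=21·1+0=21,  q_0=21·0+1=1
a_1=1:  p_1=1·21+1=22,  q_1=1·1+0=1
a_2=9:  p_2=9·22+21=219,  q_2=9·1+1=10
a_3=1:  p_3=1·219+22=241,  q_3=1·10+1=11
(x₁, y₁) = (241, 11);  241² − 480·11² = 1 ✓
n=2: (241,11)∘(241,11) = (241·241+480·11·11, 241·11+11·241) = (116161,5302)
n=3: (116161,5302)∘(241,11) = (241·116161+480·11·5302, 241·5302+11·116161) = (55989361,2555553)

241 11
116161 5302
55989361 2555553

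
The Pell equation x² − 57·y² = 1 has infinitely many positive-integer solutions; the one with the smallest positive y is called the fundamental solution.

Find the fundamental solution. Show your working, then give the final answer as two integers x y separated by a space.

[7; 1,1,4,1,1,14] for √57; ℓ=6 ⇒ convergent index 5
a_0=7:  p_0=7·1+0=7,  q_0=7·0+1=1
a_1=1:  p_1=1·7+1=8,  q_1=1·1+0=1
a_2=1:  p_2=1·8+7=15,  q_2=1·1+1=2
a_3=4:  p_3=4·15+8=68,  q_3=4·2+1=9
a_4=1:  p_4=1·68+15=83,  q_4=1·9+2=11
a_5=1:  p_5=1·83+68=151,  q_5=1·11+9=20
(x₁, y₁) = (151, 20);  151² − 57·20² = 1 ✓

151 20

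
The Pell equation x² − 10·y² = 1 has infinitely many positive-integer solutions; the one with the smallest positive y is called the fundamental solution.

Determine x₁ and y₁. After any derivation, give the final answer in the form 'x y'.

[3; 6] for √10; ℓ=1 ⇒ convergent index 1
a_0=3:  p_0=3·1+0=3,  q_0=3·0+1=1
a_1=6:  p_1=6·3+1=19,  q_1=6·1+0=6
fundamental: x₁=19, y₁=6  (since 361 − 10·36 = 1)

19 6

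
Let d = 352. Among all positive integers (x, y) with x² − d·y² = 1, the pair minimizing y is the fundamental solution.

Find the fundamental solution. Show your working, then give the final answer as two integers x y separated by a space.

77617 4137

√352 = [18; 1,3,5,9,5,3,1,36, …], period ℓ=8 (even) → k=7
i=0: a=18 ⇒ p=18, q=1
…
i=2: a=3 ⇒ p=75, q=4
…
i=4: a=9 ⇒ p=3621, q=193
…
i=6: a=3 ⇒ p=59118, q=3151
i=7: a=1 ⇒ p=77617, q=4137
→ (77617, 4137).  Check: 77617²=6024398689, 352·4137²=6024398688, difference 1.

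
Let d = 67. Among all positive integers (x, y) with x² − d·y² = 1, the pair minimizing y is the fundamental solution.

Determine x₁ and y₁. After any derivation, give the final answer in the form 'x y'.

48842 5967

d=67: √d = [8; 5,2,1,1,7,1,1,2,5,16] (ℓ=10, even), read p_9/q_9
k=0  a_k=8  p_k/q_k = 8/1
…
k=2  a_k=2  p_k/q_k = 90/11
…
k=4  a_k=1  p_k/q_k = 221/27
…
k=6  a_k=1  p_k/q_k = 1899/232
…
k=8  a_k=2  p_k/q_k = 9053/1106
k=9  a_k=5  p_k/q_k = 48842/5967
(x₁, y₁) = (48842, 5967);  48842² − 67·5967² = 1 ✓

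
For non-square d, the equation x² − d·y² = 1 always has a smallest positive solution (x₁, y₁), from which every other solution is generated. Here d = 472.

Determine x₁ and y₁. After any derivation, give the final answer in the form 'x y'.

d=472: √d = [21; 1,2,1,1,1,…,2,1,42] (ℓ=14, even), read p_13/q_13
a_0=21:  p_0=21·1+0=21,  q_0=21·0+1=1
a_1=1:  p_1=1·21+1=22,  q_1=1·1+0=1
a_2=2:  p_2=2·22+21=65,  q_2=2·1+1=3
…
a_5=1:  p_5=1·152+87=239,  q_5=1·7+4=11
…
a_12=2:  p_12=2·84230+54227=222687,  q_12=2·3877+2496=10250
a_13=1:  p_13=1·222687+84230=306917,  q_13=1·10250+3877=14127
(x₁, y₁) = (306917, 14127);  306917² − 472·14127² = 1 ✓

306917 14127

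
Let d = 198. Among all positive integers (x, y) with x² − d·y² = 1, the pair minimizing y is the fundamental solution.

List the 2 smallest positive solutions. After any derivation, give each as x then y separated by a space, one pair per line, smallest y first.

197 14
77617 5516

d=198: √d = [14; 14,28] (ℓ=2, even), read p_1/q_1
k=0  a_k=14  p_k/q_k = 14/1
k=1  a_k=14  p_k/q_k = 197/14
fundamental: x₁=197, y₁=14  (since 38809 − 198·196 = 1)
n=2: (197,14)∘(197,14) = (197·197+198·14·14, 197·14+14·197) = (77617,5516)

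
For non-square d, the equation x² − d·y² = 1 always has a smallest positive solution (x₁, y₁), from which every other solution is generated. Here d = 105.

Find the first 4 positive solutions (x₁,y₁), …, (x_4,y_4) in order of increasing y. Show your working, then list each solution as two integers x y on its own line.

d=105: √d = [10; 4,20] (ℓ=2, even), read p_1/q_1
a_0=10:  p_0=10·1+0=10,  q_0=10·0+1=1
a_1=4:  p_1=4·10+1=41,  q_1=4·1+0=4
→ (41, 4).  Check: 41²=1681, 105·4²=1680, difference 1.
n=2: (41,4)∘(41,4) = (41·41+105·4·4, 41·4+4·41) = (3361,328)
n=3: (3361,328)∘(41,4) = (41·3361+105·4·328, 41·328+4·3361) = (275561,26892)
n=4: (275561,26892)∘(41,4) = (41·275561+105·4·26892, 41·26892+4·275561) = (22592641,2204816)

41 4
3361 328
275561 26892
22592641 2204816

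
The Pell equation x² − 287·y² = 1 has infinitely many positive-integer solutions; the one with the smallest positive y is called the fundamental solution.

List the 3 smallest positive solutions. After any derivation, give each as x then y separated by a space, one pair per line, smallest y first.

d=287: √d = [16; 1,15,1,32] (ℓ=4, even), read p_3/q_3
step 0: (16, 1)  from 16·(1,0) + (0,1)
step 1: (17, 1)  from 1·(16,1) + (1,0)
step 2: (271, 16)  from 15·(17,1) + (16,1)
step 3: (288, 17)  from 1·(271,16) + (17,1)
fundamental: x₁=288, y₁=17  (since 82944 − 287·289 = 1)
k=2:  x_2 = 288·288+287·17·17 = 165887,  y_2 = 288·17+17·288 = 9792
k=3:  x_3 = 288·165887+287·17·9792 = 95550624,  y_3 = 288·9792+17·165887 = 5640175

288 17
165887 9792
95550624 5640175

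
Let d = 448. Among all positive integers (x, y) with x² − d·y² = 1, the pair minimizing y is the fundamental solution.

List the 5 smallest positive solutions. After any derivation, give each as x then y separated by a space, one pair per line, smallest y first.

127 6
32257 1524
8193151 387090
2081028097 98319336
528572943487 24972724254

√448 = [21; 6,42, …], period ℓ=2 (even) → k=1
k=0  a_k=21  p_k/q_k = 21/1
k=1  a_k=6  p_k/q_k = 127/6
fundamental: x₁=127, y₁=6  (since 16129 − 448·36 = 1)
(x_2, y_2) = (127·127 + 448·6·6, 127·6 + 6·127) = (32257, 1524)
(x_3, y_3) = (127·32257 + 448·6·1524, 127·1524 + 6·32257) = (8193151, 387090)
(x_4, y_4) = (127·8193151 + 448·6·387090, 127·387090 + 6·8193151) = (2081028097, 98319336)
(x_5, y_5) = (127·2081028097 + 448·6·98319336, 127·98319336 + 6·2081028097) = (528572943487, 24972724254)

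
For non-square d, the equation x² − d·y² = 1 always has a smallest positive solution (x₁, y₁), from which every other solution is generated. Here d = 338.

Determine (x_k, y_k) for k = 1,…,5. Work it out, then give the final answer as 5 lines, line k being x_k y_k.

114243 6214
26102926097 1419812004
5964153172084899 324407165539730
1362725501650887306817 74122495624090936776
311363698964240484013304163 16935952534841634614661406

d=338: √d = [18; 2,1,1,2,36] (ℓ=5, odd), read p_9/q_9
a_0=18:  p_0=18·1+0=18,  q_0=18·0+1=1
a_1=2:  p_1=2·18+1=37,  q_1=2·1+0=2
a_2=1:  p_2=1·37+18=55,  q_2=1·2+1=3
…
a_6=2:  p_6=2·8696+239=17631,  q_6=2·473+13=959
…
a_8=1:  p_8=1·26327+17631=43958,  q_8=1·1432+959=2391
a_9=2:  p_9=2·43958+26327=114243,  q_9=2·2391+1432=6214
(x₁, y₁) = (114243, 6214);  114243² − 338·6214² = 1 ✓
(114243+6214√338)^2 = 26102926097 + 1419812004√338
(114243+6214√338)^3 = 5964153172084899 + 324407165539730√338
(114243+6214√338)^4 = 1362725501650887306817 + 74122495624090936776√338
(114243+6214√338)^5 = 311363698964240484013304163 + 16935952534841634614661406√338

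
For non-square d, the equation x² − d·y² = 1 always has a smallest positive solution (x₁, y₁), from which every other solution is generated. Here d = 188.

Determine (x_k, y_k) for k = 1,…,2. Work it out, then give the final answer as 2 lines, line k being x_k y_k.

d=188: √d = [13; 1,2,2,6,2,2,1,26] (ℓ=8, even), read p_7/q_7
k=0  a_k=13  p_k/q_k = 13/1
k=1  a_k=1  p_k/q_k = 14/1
…
k=6  a_k=2  p_k/q_k = 3277/239
k=7  a_k=1  p_k/q_k = 4607/336
(x₁, y₁) = (4607, 336);  4607² − 188·336² = 1 ✓
(4607+336√188)^2 = 42448897 + 3095904√188

4607 336
42448897 3095904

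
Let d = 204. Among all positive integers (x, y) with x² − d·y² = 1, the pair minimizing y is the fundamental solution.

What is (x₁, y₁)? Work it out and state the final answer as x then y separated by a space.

[14; 3,1,1,6,1,1,3,28] for √204; ℓ=8 ⇒ convergent index 7
step 0: (14, 1)  from 14·(1,0) + (0,1)
…
step 2: (57, 4)  from 1·(43,3) + (14,1)
step 3: (100, 7)  from 1·(57,4) + (43,3)
step 4: (657, 46)  from 6·(100,7) + (57,4)
step 5: (757, 53)  from 1·(657,46) + (100,7)
step 6: (1414, 99)  from 1·(757,53) + (657,46)
step 7: (4999, 350)  from 3·(1414,99) + (757,53)
(x₁, y₁) = (4999, 350);  4999² − 204·350² = 1 ✓

4999 350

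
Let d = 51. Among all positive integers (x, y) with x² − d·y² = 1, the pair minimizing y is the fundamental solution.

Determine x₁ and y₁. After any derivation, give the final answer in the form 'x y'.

50 7

[7; 7,14] for √51; ℓ=2 ⇒ convergent index 1
step 0: (7, 1)  from 7·(1,0) + (0,1)
step 1: (50, 7)  from 7·(7,1) + (1,0)
fundamental: x₁=50, y₁=7  (since 2500 − 51·49 = 1)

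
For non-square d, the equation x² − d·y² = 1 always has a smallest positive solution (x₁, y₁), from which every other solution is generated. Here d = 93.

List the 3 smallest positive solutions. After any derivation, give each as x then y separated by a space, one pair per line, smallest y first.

[9; 1,1,1,4,6,4,1,1,1,18] for √93; ℓ=10 ⇒ convergent index 9
step 0: (9, 1)  from 9·(1,0) + (0,1)
…
step 5: (839, 87)  from 6·(135,14) + (29,3)
…
step 7: (4330, 449)  from 1·(3491,362) + (839,87)
step 8: (7821, 811)  from 1·(4330,449) + (3491,362)
step 9: (12151, 1260)  from 1·(7821,811) + (4330,449)
→ (12151, 1260).  Check: 12151²=147646801, 93·1260²=147646800, difference 1.
(x_2, y_2) = (12151·12151 + 93·1260·1260, 12151·1260 + 1260·12151) = (295293601, 30620520)
(x_3, y_3) = (12151·295293601 + 93·1260·30620520, 12151·30620520 + 1260·295293601) = (7176225079351, 744139875780)

12151 1260
295293601 30620520
7176225079351 744139875780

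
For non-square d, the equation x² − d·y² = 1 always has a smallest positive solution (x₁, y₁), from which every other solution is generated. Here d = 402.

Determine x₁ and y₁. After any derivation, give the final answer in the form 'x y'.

401 20

√402 → a₀=20, period (20,40); ℓ=2 even so k=1
i=0: a=20 ⇒ p=20, q=1
i=1: a=20 ⇒ p=401, q=20
(x₁, y₁) = (401, 20);  401² − 402·20² = 1 ✓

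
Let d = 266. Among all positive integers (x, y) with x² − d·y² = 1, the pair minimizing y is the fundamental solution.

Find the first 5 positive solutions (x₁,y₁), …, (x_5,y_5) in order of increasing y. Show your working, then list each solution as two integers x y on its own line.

√266 → a₀=16, period (3,4,3,32); ℓ=4 even so k=3
i=0: a=16 ⇒ p=16, q=1
…
i=2: a=4 ⇒ p=212, q=13
i=3: a=3 ⇒ p=685, q=42
fundamental: x₁=685, y₁=42  (since 469225 − 266·1764 = 1)
(685+42√266)^2 = 938449 + 57540√266
(685+42√266)^3 = 1285674445 + 78829758√266
(685+42√266)^4 = 1761373051201 + 107996710920√266
(685+42√266)^5 = 2413079794470925 + 147955415130642√266

685 42
938449 57540
1285674445 78829758
1761373051201 107996710920
2413079794470925 147955415130642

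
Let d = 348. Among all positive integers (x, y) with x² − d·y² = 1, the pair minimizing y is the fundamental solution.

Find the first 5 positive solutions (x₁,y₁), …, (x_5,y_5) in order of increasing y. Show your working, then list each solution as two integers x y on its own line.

1567 84
4910977 263256
15391000351 825044220
48235390189057 2585688322224
151169697461504287 8103546376805796

d=348: √d = [18; 1,1,1,8,1,1,1,36] (ℓ=8, even), read p_7/q_7
a_0=18:  p_0=18·1+0=18,  q_0=18·0+1=1
…
a_6=1:  p_6=1·541+485=1026,  q_6=1·29+26=55
a_7=1:  p_7=1·1026+541=1567,  q_7=1·55+29=84
(x₁, y₁) = (1567, 84);  1567² − 348·84² = 1 ✓
k=2:  x_2 = 1567·1567+348·84·84 = 4910977,  y_2 = 1567·84+84·1567 = 263256
k=3:  x_3 = 1567·4910977+348·84·263256 = 15391000351,  y_3 = 1567·263256+84·4910977 = 825044220
k=4:  x_4 = 1567·15391000351+348·84·825044220 = 48235390189057,  y_4 = 1567·825044220+84·15391000351 = 2585688322224
k=5:  x_5 = 1567·48235390189057+348·84·2585688322224 = 151169697461504287,  y_5 = 1567·2585688322224+84·48235390189057 = 8103546376805796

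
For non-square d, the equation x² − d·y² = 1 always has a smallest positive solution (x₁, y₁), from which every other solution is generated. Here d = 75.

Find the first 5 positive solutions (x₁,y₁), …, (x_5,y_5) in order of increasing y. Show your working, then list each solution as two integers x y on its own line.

√75 → a₀=8, period (1,1,1,16); ℓ=4 even so k=3
i=0: a=8 ⇒ p=8, q=1
i=1: a=1 ⇒ p=9, q=1
i=2: a=1 ⇒ p=17, q=2
i=3: a=1 ⇒ p=26, q=3
(x₁, y₁) = (26, 3);  26² − 75·3² = 1 ✓
n=2: (26,3)∘(26,3) = (26·26+75·3·3, 26·3+3·26) = (1351,156)
n=3: (1351,156)∘(26,3) = (26·1351+75·3·156, 26·156+3·1351) = (70226,8109)
n=4: (70226,8109)∘(26,3) = (26·70226+75·3·8109, 26·8109+3·70226) = (3650401,421512)
n=5: (3650401,421512)∘(26,3) = (26·3650401+75·3·421512, 26·421512+3·3650401) = (189750626,21910515)

26 3
1351 156
70226 8109
3650401 421512
189750626 21910515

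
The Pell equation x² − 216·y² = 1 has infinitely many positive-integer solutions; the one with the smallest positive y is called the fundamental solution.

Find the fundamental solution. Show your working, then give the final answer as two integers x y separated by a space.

√216 → a₀=14, period (1,2,3,2,1,28); ℓ=6 even so k=5
step 0: (14, 1)  from 14·(1,0) + (0,1)
…
step 2: (44, 3)  from 2·(15,1) + (14,1)
step 3: (147, 10)  from 3·(44,3) + (15,1)
step 4: (338, 23)  from 2·(147,10) + (44,3)
step 5: (485, 33)  from 1·(338,23) + (147,10)
→ (485, 33).  Check: 485²=235225, 216·33²=235224, difference 1.

485 33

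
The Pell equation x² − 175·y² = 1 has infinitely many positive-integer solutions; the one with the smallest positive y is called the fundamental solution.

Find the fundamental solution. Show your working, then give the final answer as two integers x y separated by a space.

√175 = [13; 4,2,1,2,4,26, …], period ℓ=6 (even) → k=5
a_0=13:  p_0=13·1+0=13,  q_0=13·0+1=1
a_1=4:  p_1=4·13+1=53,  q_1=4·1+0=4
a_2=2:  p_2=2·53+13=119,  q_2=2·4+1=9
…
a_4=2:  p_4=2·172+119=463,  q_4=2·13+9=35
a_5=4:  p_5=4·463+172=2024,  q_5=4·35+13=153
(x₁, y₁) = (2024, 153);  2024² − 175·153² = 1 ✓

2024 153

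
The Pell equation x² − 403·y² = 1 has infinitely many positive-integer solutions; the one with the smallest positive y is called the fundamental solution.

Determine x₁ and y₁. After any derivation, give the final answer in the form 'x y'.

[20; 13,2,1,3,1,3,1,2,13,40] for √403; ℓ=10 ⇒ convergent index 9
step 0: (20, 1)  from 20·(1,0) + (0,1)
…
step 2: (542, 27)  from 2·(261,13) + (20,1)
step 3: (803, 40)  from 1·(542,27) + (261,13)
step 4: (2951, 147)  from 3·(803,40) + (542,27)
…
step 6: (14213, 708)  from 3·(3754,187) + (2951,147)
step 7: (17967, 895)  from 1·(14213,708) + (3754,187)
step 8: (50147, 2498)  from 2·(17967,895) + (14213,708)
step 9: (669878, 33369)  from 13·(50147,2498) + (17967,895)
fundamental: x₁=669878, y₁=33369  (since 448736534884 − 403·1113490161 = 1)

669878 33369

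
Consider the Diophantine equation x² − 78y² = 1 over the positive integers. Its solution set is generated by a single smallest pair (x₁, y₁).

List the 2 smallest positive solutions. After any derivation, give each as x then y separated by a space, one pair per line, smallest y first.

53 6
5617 636

[8; 1,4,1,16] for √78; ℓ=4 ⇒ convergent index 3
i=0: a=8 ⇒ p=8, q=1
…
i=2: a=4 ⇒ p=44, q=5
i=3: a=1 ⇒ p=53, q=6
(x₁, y₁) = (53, 6);  53² − 78·6² = 1 ✓
(x_2, y_2) = (53·53 + 78·6·6, 53·6 + 6·53) = (5617, 636)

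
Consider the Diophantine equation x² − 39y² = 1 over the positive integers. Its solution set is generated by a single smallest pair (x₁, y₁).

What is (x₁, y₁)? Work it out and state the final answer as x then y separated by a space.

√39 = [6; 4,12, …], period ℓ=2 (even) → k=1
i=0: a=6 ⇒ p=6, q=1
i=1: a=4 ⇒ p=25, q=4
fundamental: x₁=25, y₁=4  (since 625 − 39·16 = 1)

25 4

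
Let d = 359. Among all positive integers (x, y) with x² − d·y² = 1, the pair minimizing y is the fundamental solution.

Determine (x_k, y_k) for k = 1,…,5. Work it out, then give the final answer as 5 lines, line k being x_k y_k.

√359 → a₀=18, period (1,17,1,36); ℓ=4 even so k=3
step 0: (18, 1)  from 18·(1,0) + (0,1)
step 1: (19, 1)  from 1·(18,1) + (1,0)
step 2: (341, 18)  from 17·(19,1) + (18,1)
step 3: (360, 19)  from 1·(341,18) + (19,1)
(x₁, y₁) = (360, 19);  360² − 359·19² = 1 ✓
(360+19√359)^2 = 259199 + 13680√359
(360+19√359)^3 = 186622920 + 9849581√359
(360+19√359)^4 = 134368243201 + 7091684640√359
(360+19√359)^5 = 96744948481800 + 5106003091219√359

360 19
259199 13680
186622920 9849581
134368243201 7091684640
96744948481800 5106003091219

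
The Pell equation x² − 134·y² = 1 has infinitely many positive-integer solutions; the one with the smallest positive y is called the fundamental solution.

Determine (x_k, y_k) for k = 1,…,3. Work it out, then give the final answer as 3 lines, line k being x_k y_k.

145925 12606
42588211249 3679061100
12429369452874725 1073733982022394

√134 → a₀=11, period (1,1,2,1,3,…,1,1,22); ℓ=14 even so k=13
i=0: a=11 ⇒ p=11, q=1
…
i=2: a=1 ⇒ p=23, q=2
…
i=4: a=1 ⇒ p=81, q=7
i=5: a=3 ⇒ p=301, q=26
…
i=7: a=10 ⇒ p=4121, q=356
i=8: a=1 ⇒ p=4503, q=389
…
i=10: a=1 ⇒ p=22133, q=1912
…
i=12: a=1 ⇒ p=84029, q=7259
i=13: a=1 ⇒ p=145925, q=12606
fundamental: x₁=145925, y₁=12606  (since 21294105625 − 134·158911236 = 1)
n=2: (145925,12606)∘(145925,12606) = (145925·145925+134·12606·12606, 145925·12606+12606·145925) = (42588211249,3679061100)
n=3: (42588211249,3679061100)∘(145925,12606) = (145925·42588211249+134·12606·3679061100, 145925·3679061100+12606·42588211249) = (12429369452874725,1073733982022394)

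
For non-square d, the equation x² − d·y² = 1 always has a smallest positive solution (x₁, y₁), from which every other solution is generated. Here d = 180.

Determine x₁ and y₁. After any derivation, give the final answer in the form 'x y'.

161 12

√180 → a₀=13, period (2,2,2,26); ℓ=4 even so k=3
step 0: (13, 1)  from 13·(1,0) + (0,1)
…
step 2: (67, 5)  from 2·(27,2) + (13,1)
step 3: (161, 12)  from 2·(67,5) + (27,2)
fundamental: x₁=161, y₁=12  (since 25921 − 180·144 = 1)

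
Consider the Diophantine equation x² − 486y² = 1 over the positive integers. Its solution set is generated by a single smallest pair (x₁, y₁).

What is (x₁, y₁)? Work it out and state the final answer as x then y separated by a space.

[22; 22,44] for √486; ℓ=2 ⇒ convergent index 1
a_0=22:  p_0=22·1+0=22,  q_0=22·0+1=1
a_1=22:  p_1=22·22+1=485,  q_1=22·1+0=22
fundamental: x₁=485, y₁=22  (since 235225 − 486·484 = 1)

485 22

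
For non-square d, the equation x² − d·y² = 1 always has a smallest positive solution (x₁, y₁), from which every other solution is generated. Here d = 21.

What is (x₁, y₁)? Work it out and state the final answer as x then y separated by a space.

55 12

√21 = [4; 1,1,2,1,1,8, …], period ℓ=6 (even) → k=5
k=0  a_k=4  p_k/q_k = 4/1
…
k=2  a_k=1  p_k/q_k = 9/2
k=3  a_k=2  p_k/q_k = 23/5
k=4  a_k=1  p_k/q_k = 32/7
k=5  a_k=1  p_k/q_k = 55/12
(x₁, y₁) = (55, 12);  55² − 21·12² = 1 ✓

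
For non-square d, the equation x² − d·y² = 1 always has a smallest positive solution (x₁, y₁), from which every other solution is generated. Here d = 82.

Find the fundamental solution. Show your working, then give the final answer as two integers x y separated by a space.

163 18

√82 → a₀=9, period (18); ℓ=1 odd so k=1
k=0  a_k=9  p_k/q_k = 9/1
k=1  a_k=18  p_k/q_k = 163/18
fundamental: x₁=163, y₁=18  (since 26569 − 82·324 = 1)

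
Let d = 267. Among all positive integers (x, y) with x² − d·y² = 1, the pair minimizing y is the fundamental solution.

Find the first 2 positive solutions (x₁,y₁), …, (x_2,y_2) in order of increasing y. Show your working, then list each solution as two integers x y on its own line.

2402 147
11539207 706188

d=267: √d = [16; 2,1,15,1,2,32] (ℓ=6, even), read p_5/q_5
k=0  a_k=16  p_k/q_k = 16/1
k=1  a_k=2  p_k/q_k = 33/2
k=2  a_k=1  p_k/q_k = 49/3
…
k=4  a_k=1  p_k/q_k = 817/50
k=5  a_k=2  p_k/q_k = 2402/147
→ (2402, 147).  Check: 2402²=5769604, 267·147²=5769603, difference 1.
n=2: (2402,147)∘(2402,147) = (2402·2402+267·147·147, 2402·147+147·2402) = (11539207,706188)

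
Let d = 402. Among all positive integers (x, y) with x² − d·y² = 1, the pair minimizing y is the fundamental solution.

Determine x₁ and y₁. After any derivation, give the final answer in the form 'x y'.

401 20

√402 → a₀=20, period (20,40); ℓ=2 even so k=1
step 0: (20, 1)  from 20·(1,0) + (0,1)
step 1: (401, 20)  from 20·(20,1) + (1,0)
fundamental: x₁=401, y₁=20  (since 160801 − 402·400 = 1)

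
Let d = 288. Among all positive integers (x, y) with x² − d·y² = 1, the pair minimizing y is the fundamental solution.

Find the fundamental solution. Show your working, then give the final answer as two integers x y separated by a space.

17 1

√288 = [16; 1,32, …], period ℓ=2 (even) → k=1
k=0  a_k=16  p_k/q_k = 16/1
k=1  a_k=1  p_k/q_k = 17/1
(x₁, y₁) = (17, 1);  17² − 288·1² = 1 ✓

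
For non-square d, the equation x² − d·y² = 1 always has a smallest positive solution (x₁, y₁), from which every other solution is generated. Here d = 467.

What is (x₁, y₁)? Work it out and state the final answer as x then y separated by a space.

1625626 75225

[21; 1,1,1,1,3,…,1,1,42] for √467; ℓ=14 ⇒ convergent index 13
a_0=21:  p_0=21·1+0=21,  q_0=21·0+1=1
a_1=1:  p_1=1·21+1=22,  q_1=1·1+0=1
a_2=1:  p_2=1·22+21=43,  q_2=1·1+1=2
…
a_4=1:  p_4=1·65+43=108,  q_4=1·3+2=5
…
a_6=3:  p_6=3·389+108=1275,  q_6=3·18+5=59
a_7=21:  p_7=21·1275+389=27164,  q_7=21·59+18=1257
a_8=3:  p_8=3·27164+1275=82767,  q_8=3·1257+59=3830
a_9=3:  p_9=3·82767+27164=275465,  q_9=3·3830+1257=12747
…
a_11=1:  p_11=1·358232+275465=633697,  q_11=1·16577+12747=29324
a_12=1:  p_12=1·633697+358232=991929,  q_12=1·29324+16577=45901
a_13=1:  p_13=1·991929+633697=1625626,  q_13=1·45901+29324=75225
fundamental: x₁=1625626, y₁=75225  (since 2642659891876 − 467·5658800625 = 1)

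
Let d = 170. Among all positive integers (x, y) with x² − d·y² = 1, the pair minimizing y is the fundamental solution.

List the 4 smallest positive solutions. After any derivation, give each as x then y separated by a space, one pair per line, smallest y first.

√170 = [13; 26, …], period ℓ=1 (odd) → k=1
k=0  a_k=13  p_k/q_k = 13/1
k=1  a_k=26  p_k/q_k = 339/26
→ (339, 26).  Check: 339²=114921, 170·26²=114920, difference 1.
(x_2, y_2) = (339·339 + 170·26·26, 339·26 + 26·339) = (229841, 17628)
(x_3, y_3) = (339·229841 + 170·26·17628, 339·17628 + 26·229841) = (155831859, 11951758)
(x_4, y_4) = (339·155831859 + 170·26·11951758, 339·11951758 + 26·155831859) = (105653770561, 8103274296)

339 26
229841 17628
155831859 11951758
105653770561 8103274296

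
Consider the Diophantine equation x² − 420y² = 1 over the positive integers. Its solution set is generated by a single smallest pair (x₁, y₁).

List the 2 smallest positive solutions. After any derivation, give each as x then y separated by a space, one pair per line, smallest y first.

41 2
3361 164

[20; 2,40] for √420; ℓ=2 ⇒ convergent index 1
k=0  a_k=20  p_k/q_k = 20/1
k=1  a_k=2  p_k/q_k = 41/2
→ (41, 2).  Check: 41²=1681, 420·2²=1680, difference 1.
k=2:  x_2 = 41·41+420·2·2 = 3361,  y_2 = 41·2+2·41 = 164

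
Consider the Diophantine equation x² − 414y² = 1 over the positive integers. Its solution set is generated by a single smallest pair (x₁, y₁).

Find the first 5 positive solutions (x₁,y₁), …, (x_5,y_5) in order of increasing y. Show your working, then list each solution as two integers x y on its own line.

24335 1196
1184384449 58209320
57643991108495 2833047603204
2805533046066067201 137884426789729360
136545293294391499564175 6710835049023080347996

√414 → a₀=20, period (2,1,7,2,7,1,2,40); ℓ=8 even so k=7
i=0: a=20 ⇒ p=20, q=1
…
i=2: a=1 ⇒ p=61, q=3
i=3: a=7 ⇒ p=468, q=23
…
i=5: a=7 ⇒ p=7447, q=366
i=6: a=1 ⇒ p=8444, q=415
i=7: a=2 ⇒ p=24335, q=1196
→ (24335, 1196).  Check: 24335²=592192225, 414·1196²=592192224, difference 1.
(24335+1196√414)^2 = 1184384449 + 58209320√414
(24335+1196√414)^3 = 57643991108495 + 2833047603204√414
(24335+1196√414)^4 = 2805533046066067201 + 137884426789729360√414
(24335+1196√414)^5 = 136545293294391499564175 + 6710835049023080347996√414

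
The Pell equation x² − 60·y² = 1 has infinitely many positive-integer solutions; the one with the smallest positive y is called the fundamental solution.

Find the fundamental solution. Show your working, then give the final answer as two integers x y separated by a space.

√60 → a₀=7, period (1,2,1,14); ℓ=4 even so k=3
a_0=7:  p_0=7·1+0=7,  q_0=7·0+1=1
…
a_2=2:  p_2=2·8+7=23,  q_2=2·1+1=3
a_3=1:  p_3=1·23+8=31,  q_3=1·3+1=4
(x₁, y₁) = (31, 4);  31² − 60·4² = 1 ✓

31 4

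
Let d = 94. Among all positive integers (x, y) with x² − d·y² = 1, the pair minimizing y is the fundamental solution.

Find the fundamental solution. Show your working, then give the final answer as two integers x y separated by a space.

√94 → a₀=9, period (1,2,3,1,1,…,2,1,18); ℓ=16 even so k=15
step 0: (9, 1)  from 9·(1,0) + (0,1)
…
step 2: (29, 3)  from 2·(10,1) + (9,1)
…
step 4: (126, 13)  from 1·(97,10) + (29,3)
step 5: (223, 23)  from 1·(126,13) + (97,10)
step 6: (1241, 128)  from 5·(223,23) + (126,13)
…
step 10: (85038, 8771)  from 5·(14417,1487) + (12953,1336)
step 11: (99455, 10258)  from 1·(85038,8771) + (14417,1487)
step 12: (184493, 19029)  from 1·(99455,10258) + (85038,8771)
step 13: (652934, 67345)  from 3·(184493,19029) + (99455,10258)
step 14: (1490361, 153719)  from 2·(652934,67345) + (184493,19029)
step 15: (2143295, 221064)  from 1·(1490361,153719) + (652934,67345)
fundamental: x₁=2143295, y₁=221064  (since 4593713457025 − 94·48869292096 = 1)

2143295 221064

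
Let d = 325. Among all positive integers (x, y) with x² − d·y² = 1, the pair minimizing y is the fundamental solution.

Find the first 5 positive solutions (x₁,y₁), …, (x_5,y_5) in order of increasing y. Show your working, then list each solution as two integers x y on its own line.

649 36
842401 46728
1093435849 60652908
1419278889601 78727427856
1842222905266249 102188140704180

√325 → a₀=18, period (36); ℓ=1 odd so k=1
i=0: a=18 ⇒ p=18, q=1
i=1: a=36 ⇒ p=649, q=36
→ (649, 36).  Check: 649²=421201, 325·36²=421200, difference 1.
(649+36√325)^2 = 842401 + 46728√325
(649+36√325)^3 = 1093435849 + 60652908√325
(649+36√325)^4 = 1419278889601 + 78727427856√325
(649+36√325)^5 = 1842222905266249 + 102188140704180√325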